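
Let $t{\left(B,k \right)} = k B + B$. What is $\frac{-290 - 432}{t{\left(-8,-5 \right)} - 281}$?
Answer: $\frac{722}{249} \approx 2.8996$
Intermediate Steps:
$t{\left(B,k \right)} = B + B k$ ($t{\left(B,k \right)} = B k + B = B + B k$)
$\frac{-290 - 432}{t{\left(-8,-5 \right)} - 281} = \frac{-290 - 432}{- 8 \left(1 - 5\right) - 281} = - \frac{722}{\left(-8\right) \left(-4\right) - 281} = - \frac{722}{32 - 281} = - \frac{722}{-249} = \left(-722\right) \left(- \frac{1}{249}\right) = \frac{722}{249}$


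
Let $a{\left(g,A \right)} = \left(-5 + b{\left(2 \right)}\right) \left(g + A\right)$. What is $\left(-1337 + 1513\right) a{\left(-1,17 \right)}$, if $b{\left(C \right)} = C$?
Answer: $-8448$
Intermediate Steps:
$a{\left(g,A \right)} = - 3 A - 3 g$ ($a{\left(g,A \right)} = \left(-5 + 2\right) \left(g + A\right) = - 3 \left(A + g\right) = - 3 A - 3 g$)
$\left(-1337 + 1513\right) a{\left(-1,17 \right)} = \left(-1337 + 1513\right) \left(\left(-3\right) 17 - -3\right) = 176 \left(-51 + 3\right) = 176 \left(-48\right) = -8448$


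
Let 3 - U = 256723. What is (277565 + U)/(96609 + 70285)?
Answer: 20845/166894 ≈ 0.12490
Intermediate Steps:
U = -256720 (U = 3 - 1*256723 = 3 - 256723 = -256720)
(277565 + U)/(96609 + 70285) = (277565 - 256720)/(96609 + 70285) = 20845/166894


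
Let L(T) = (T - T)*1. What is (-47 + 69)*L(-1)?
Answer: 0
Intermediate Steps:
L(T) = 0 (L(T) = 0*1 = 0)
(-47 + 69)*L(-1) = (-47 + 69)*0 = 22*0 = 0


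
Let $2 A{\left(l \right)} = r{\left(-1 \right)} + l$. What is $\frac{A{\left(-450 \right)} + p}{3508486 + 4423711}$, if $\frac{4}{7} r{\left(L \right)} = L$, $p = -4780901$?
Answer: $- \frac{5464145}{9065368} \approx -0.60275$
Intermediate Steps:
$r{\left(L \right)} = \frac{7 L}{4}$
$A{\left(l \right)} = - \frac{7}{8} + \frac{l}{2}$ ($A{\left(l \right)} = \frac{\frac{7}{4} \left(-1\right) + l}{2} = \frac{- \frac{7}{4} + l}{2} = - \frac{7}{8} + \frac{l}{2}$)
$\frac{A{\left(-450 \right)} + p}{3508486 + 4423711} = \frac{\left(- \frac{7}{8} + \frac{1}{2} \left(-450\right)\right) - 4780901}{3508486 + 4423711} = \frac{\left(- \frac{7}{8} - 225\right) - 4780901}{7932197} = \left(- \frac{1807}{8} - 4780901\right) \frac{1}{7932197} = \left(- \frac{38249015}{8}\right) \frac{1}{7932197} = - \frac{5464145}{9065368}$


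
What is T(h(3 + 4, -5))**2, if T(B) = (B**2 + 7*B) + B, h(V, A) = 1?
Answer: 81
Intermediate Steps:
T(B) = B**2 + 8*B
T(h(3 + 4, -5))**2 = (1*(8 + 1))**2 = (1*9)**2 = 9**2 = 81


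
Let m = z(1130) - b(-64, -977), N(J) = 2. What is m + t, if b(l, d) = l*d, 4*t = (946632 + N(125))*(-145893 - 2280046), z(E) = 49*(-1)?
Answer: -1148238294817/2 ≈ -5.7412e+11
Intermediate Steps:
z(E) = -49
t = -1148238169663/2 (t = ((946632 + 2)*(-145893 - 2280046))/4 = (946634*(-2425939))/4 = (¼)*(-2296476339326) = -1148238169663/2 ≈ -5.7412e+11)
b(l, d) = d*l
m = -62577 (m = -49 - (-977)*(-64) = -49 - 1*62528 = -49 - 62528 = -62577)
m + t = -62577 - 1148238169663/2 = -1148238294817/2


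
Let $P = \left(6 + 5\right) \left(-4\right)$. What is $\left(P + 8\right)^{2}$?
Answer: $1296$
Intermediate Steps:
$P = -44$ ($P = 11 \left(-4\right) = -44$)
$\left(P + 8\right)^{2} = \left(-44 + 8\right)^{2} = \left(-36\right)^{2} = 1296$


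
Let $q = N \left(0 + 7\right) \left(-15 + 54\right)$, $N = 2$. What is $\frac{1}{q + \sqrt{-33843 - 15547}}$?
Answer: $\frac{273}{173753} - \frac{i \sqrt{49390}}{347506} \approx 0.0015712 - 0.00063952 i$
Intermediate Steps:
$q = 546$ ($q = 2 \left(0 + 7\right) \left(-15 + 54\right) = 2 \cdot 7 \cdot 39 = 14 \cdot 39 = 546$)
$\frac{1}{q + \sqrt{-33843 - 15547}} = \frac{1}{546 + \sqrt{-33843 - 15547}} = \frac{1}{546 + \sqrt{-49390}} = \frac{1}{546 + i \sqrt{49390}}$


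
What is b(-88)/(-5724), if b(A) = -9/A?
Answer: -1/55968 ≈ -1.7867e-5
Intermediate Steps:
b(-88)/(-5724) = -9/(-88)/(-5724) = -9*(-1/88)*(-1/5724) = (9/88)*(-1/5724) = -1/55968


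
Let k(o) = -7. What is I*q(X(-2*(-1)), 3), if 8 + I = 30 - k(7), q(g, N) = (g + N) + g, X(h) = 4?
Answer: 319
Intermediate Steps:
q(g, N) = N + 2*g (q(g, N) = (N + g) + g = N + 2*g)
I = 29 (I = -8 + (30 - 1*(-7)) = -8 + (30 + 7) = -8 + 37 = 29)
I*q(X(-2*(-1)), 3) = 29*(3 + 2*4) = 29*(3 + 8) = 29*11 = 319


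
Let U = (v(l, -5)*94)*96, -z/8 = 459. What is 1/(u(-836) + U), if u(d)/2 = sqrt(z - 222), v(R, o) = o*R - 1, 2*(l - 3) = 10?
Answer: -15416/5703673993 - I*sqrt(3894)/68444087916 ≈ -2.7028e-6 - 9.1172e-10*I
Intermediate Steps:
l = 8 (l = 3 + (1/2)*10 = 3 + 5 = 8)
z = -3672 (z = -8*459 = -3672)
v(R, o) = -1 + R*o (v(R, o) = R*o - 1 = -1 + R*o)
u(d) = 2*I*sqrt(3894) (u(d) = 2*sqrt(-3672 - 222) = 2*sqrt(-3894) = 2*(I*sqrt(3894)) = 2*I*sqrt(3894))
U = -369984 (U = ((-1 + 8*(-5))*94)*96 = ((-1 - 40)*94)*96 = -41*94*96 = -3854*96 = -369984)
1/(u(-836) + U) = 1/(2*I*sqrt(3894) - 369984) = 1/(-369984 + 2*I*sqrt(3894))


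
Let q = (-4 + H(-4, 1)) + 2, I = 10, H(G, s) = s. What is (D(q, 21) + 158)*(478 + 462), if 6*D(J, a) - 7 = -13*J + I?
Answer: 153220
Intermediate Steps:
q = -1 (q = (-4 + 1) + 2 = -3 + 2 = -1)
D(J, a) = 17/6 - 13*J/6 (D(J, a) = 7/6 + (-13*J + 10)/6 = 7/6 + (10 - 13*J)/6 = 7/6 + (5/3 - 13*J/6) = 17/6 - 13*J/6)
(D(q, 21) + 158)*(478 + 462) = ((17/6 - 13/6*(-1)) + 158)*(478 + 462) = ((17/6 + 13/6) + 158)*940 = (5 + 158)*940 = 163*940 = 153220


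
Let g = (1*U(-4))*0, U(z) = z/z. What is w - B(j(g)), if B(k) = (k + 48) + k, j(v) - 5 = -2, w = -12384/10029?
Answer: -184650/3343 ≈ -55.235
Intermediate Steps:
U(z) = 1
w = -4128/3343 (w = -12384*1/10029 = -4128/3343 ≈ -1.2348)
g = 0 (g = (1*1)*0 = 1*0 = 0)
j(v) = 3 (j(v) = 5 - 2 = 3)
B(k) = 48 + 2*k (B(k) = (48 + k) + k = 48 + 2*k)
w - B(j(g)) = -4128/3343 - (48 + 2*3) = -4128/3343 - (48 + 6) = -4128/3343 - 1*54 = -4128/3343 - 54 = -184650/3343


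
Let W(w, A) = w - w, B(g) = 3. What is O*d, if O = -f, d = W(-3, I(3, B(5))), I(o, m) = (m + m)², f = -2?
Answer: 0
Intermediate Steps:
I(o, m) = 4*m² (I(o, m) = (2*m)² = 4*m²)
W(w, A) = 0
d = 0
O = 2 (O = -1*(-2) = 2)
O*d = 2*0 = 0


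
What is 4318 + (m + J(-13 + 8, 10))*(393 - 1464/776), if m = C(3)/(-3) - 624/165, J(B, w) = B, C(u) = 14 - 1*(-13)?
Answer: -14066834/5335 ≈ -2636.7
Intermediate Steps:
C(u) = 27 (C(u) = 14 + 13 = 27)
m = -703/55 (m = 27/(-3) - 624/165 = 27*(-⅓) - 624*1/165 = -9 - 208/55 = -703/55 ≈ -12.782)
4318 + (m + J(-13 + 8, 10))*(393 - 1464/776) = 4318 + (-703/55 + (-13 + 8))*(393 - 1464/776) = 4318 + (-703/55 - 5)*(393 - 1464*1/776) = 4318 - 978*(393 - 183/97)/55 = 4318 - 978/55*37938/97 = 4318 - 37103364/5335 = -14066834/5335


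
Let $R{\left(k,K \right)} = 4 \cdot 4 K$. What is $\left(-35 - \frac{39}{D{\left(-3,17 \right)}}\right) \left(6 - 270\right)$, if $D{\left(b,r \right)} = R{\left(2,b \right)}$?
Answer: $\frac{18051}{2} \approx 9025.5$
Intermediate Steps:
$R{\left(k,K \right)} = 16 K$
$D{\left(b,r \right)} = 16 b$
$\left(-35 - \frac{39}{D{\left(-3,17 \right)}}\right) \left(6 - 270\right) = \left(-35 - \frac{39}{16 \left(-3\right)}\right) \left(6 - 270\right) = \left(-35 - \frac{39}{-48}\right) \left(-264\right) = \left(-35 - - \frac{13}{16}\right) \left(-264\right) = \left(-35 + \frac{13}{16}\right) \left(-264\right) = \left(- \frac{547}{16}\right) \left(-264\right) = \frac{18051}{2}$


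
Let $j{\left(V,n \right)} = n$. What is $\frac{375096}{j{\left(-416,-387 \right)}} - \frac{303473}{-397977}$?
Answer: $- \frac{5524523583}{5704337} \approx -968.48$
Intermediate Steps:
$\frac{375096}{j{\left(-416,-387 \right)}} - \frac{303473}{-397977} = \frac{375096}{-387} - \frac{303473}{-397977} = 375096 \left(- \frac{1}{387}\right) - - \frac{303473}{397977} = - \frac{125032}{129} + \frac{303473}{397977} = - \frac{5524523583}{5704337}$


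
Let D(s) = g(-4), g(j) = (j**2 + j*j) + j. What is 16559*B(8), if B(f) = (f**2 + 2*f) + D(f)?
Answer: 1788372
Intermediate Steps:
g(j) = j + 2*j**2 (g(j) = (j**2 + j**2) + j = 2*j**2 + j = j + 2*j**2)
D(s) = 28 (D(s) = -4*(1 + 2*(-4)) = -4*(1 - 8) = -4*(-7) = 28)
B(f) = 28 + f**2 + 2*f (B(f) = (f**2 + 2*f) + 28 = 28 + f**2 + 2*f)
16559*B(8) = 16559*(28 + 8**2 + 2*8) = 16559*(28 + 64 + 16) = 16559*108 = 1788372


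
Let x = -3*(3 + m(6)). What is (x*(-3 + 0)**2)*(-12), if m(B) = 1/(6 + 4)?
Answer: 5022/5 ≈ 1004.4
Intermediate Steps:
m(B) = 1/10
x = -93/10 (x = -3*(3 + 1/10) = -3*31/10 = -93/10 ≈ -9.3000)
(x*(-3 + 0)**2)*(-12) = -93*(-3 + 0)**2/10*(-12) = -93/10*(-3)**2*(-12) = -93/10*9*(-12) = -837/10*(-12) = 5022/5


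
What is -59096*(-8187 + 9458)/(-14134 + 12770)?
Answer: 605734/11 ≈ 55067.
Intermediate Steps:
-59096*(-8187 + 9458)/(-14134 + 12770) = -59096/((-1364/1271)) = -59096/((-1364*1/1271)) = -59096/(-44/41) = -59096*(-41/44) = 605734/11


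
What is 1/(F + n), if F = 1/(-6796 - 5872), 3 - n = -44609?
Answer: 12668/565144815 ≈ 2.2415e-5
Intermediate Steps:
n = 44612 (n = 3 - 1*(-44609) = 3 + 44609 = 44612)
F = -1/12668 (F = 1/(-12668) = -1/12668 ≈ -7.8939e-5)
1/(F + n) = 1/(-1/12668 + 44612) = 1/(565144815/12668) = 12668/565144815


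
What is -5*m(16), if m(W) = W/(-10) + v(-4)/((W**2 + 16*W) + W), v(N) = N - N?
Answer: 8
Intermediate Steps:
v(N) = 0
m(W) = -W/10 (m(W) = W/(-10) + 0/((W**2 + 16*W) + W) = W*(-1/10) + 0/(W**2 + 17*W) = -W/10 + 0 = -W/10)
-5*m(16) = -(-1)*16/2 = -5*(-8/5) = 8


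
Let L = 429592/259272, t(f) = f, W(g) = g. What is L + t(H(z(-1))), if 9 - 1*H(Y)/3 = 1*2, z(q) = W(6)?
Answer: 734288/32409 ≈ 22.657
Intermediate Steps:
z(q) = 6
H(Y) = 21 (H(Y) = 27 - 3*2 = 27 - 6 = 21)
L = 53699/32409 (L = 429592*(1/259272) = 53699/32409 ≈ 1.6569)
L + t(H(z(-1))) = 53699/32409 + 21 = 734288/32409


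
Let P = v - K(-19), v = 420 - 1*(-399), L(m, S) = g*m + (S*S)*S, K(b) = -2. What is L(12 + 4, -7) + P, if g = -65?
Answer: -562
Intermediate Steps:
L(m, S) = S³ - 65*m (L(m, S) = -65*m + (S*S)*S = -65*m + S²*S = -65*m + S³ = S³ - 65*m)
v = 819 (v = 420 + 399 = 819)
P = 821 (P = 819 - 1*(-2) = 819 + 2 = 821)
L(12 + 4, -7) + P = ((-7)³ - 65*(12 + 4)) + 821 = (-343 - 65*16) + 821 = (-343 - 1040) + 821 = -1383 + 821 = -562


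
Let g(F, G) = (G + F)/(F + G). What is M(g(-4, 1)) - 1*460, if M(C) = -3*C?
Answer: -463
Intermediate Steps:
g(F, G) = 1 (g(F, G) = (F + G)/(F + G) = 1)
M(g(-4, 1)) - 1*460 = -3*1 - 1*460 = -3 - 460 = -463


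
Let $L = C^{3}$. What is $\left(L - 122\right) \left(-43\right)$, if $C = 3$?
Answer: $4085$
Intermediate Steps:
$L = 27$ ($L = 3^{3} = 27$)
$\left(L - 122\right) \left(-43\right) = \left(27 - 122\right) \left(-43\right) = \left(-95\right) \left(-43\right) = 4085$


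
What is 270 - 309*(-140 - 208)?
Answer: 107802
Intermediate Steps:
270 - 309*(-140 - 208) = 270 - 309*(-348) = 270 + 107532 = 107802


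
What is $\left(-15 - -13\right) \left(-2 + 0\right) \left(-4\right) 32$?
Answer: $-512$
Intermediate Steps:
$\left(-15 - -13\right) \left(-2 + 0\right) \left(-4\right) 32 = \left(-15 + 13\right) \left(\left(-2\right) \left(-4\right)\right) 32 = \left(-2\right) 8 \cdot 32 = \left(-16\right) 32 = -512$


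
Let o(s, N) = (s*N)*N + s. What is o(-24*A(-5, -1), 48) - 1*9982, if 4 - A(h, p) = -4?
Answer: -452542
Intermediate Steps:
A(h, p) = 8 (A(h, p) = 4 - 1*(-4) = 4 + 4 = 8)
o(s, N) = s + s*N² (o(s, N) = (N*s)*N + s = s*N² + s = s + s*N²)
o(-24*A(-5, -1), 48) - 1*9982 = (-24*8)*(1 + 48²) - 1*9982 = -192*(1 + 2304) - 9982 = -192*2305 - 9982 = -442560 - 9982 = -452542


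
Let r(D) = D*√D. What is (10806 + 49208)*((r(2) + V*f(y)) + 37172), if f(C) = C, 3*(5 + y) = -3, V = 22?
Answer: 2222918560 + 120028*√2 ≈ 2.2231e+9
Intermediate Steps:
y = -6 (y = -5 + (⅓)*(-3) = -5 - 1 = -6)
r(D) = D^(3/2)
(10806 + 49208)*((r(2) + V*f(y)) + 37172) = (10806 + 49208)*((2^(3/2) + 22*(-6)) + 37172) = 60014*((2*√2 - 132) + 37172) = 60014*((-132 + 2*√2) + 37172) = 60014*(37040 + 2*√2) = 2222918560 + 120028*√2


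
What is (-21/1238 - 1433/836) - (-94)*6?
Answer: 290965171/517484 ≈ 562.27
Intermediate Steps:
(-21/1238 - 1433/836) - (-94)*6 = (-21*1/1238 - 1433*1/836) - 1*(-564) = (-21/1238 - 1433/836) + 564 = -895805/517484 + 564 = 290965171/517484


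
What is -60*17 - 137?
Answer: -1157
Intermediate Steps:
-60*17 - 137 = -1020 - 137 = -1157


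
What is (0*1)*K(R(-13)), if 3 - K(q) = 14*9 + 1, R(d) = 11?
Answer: 0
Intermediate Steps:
K(q) = -124 (K(q) = 3 - (14*9 + 1) = 3 - (126 + 1) = 3 - 1*127 = 3 - 127 = -124)
(0*1)*K(R(-13)) = (0*1)*(-124) = 0*(-124) = 0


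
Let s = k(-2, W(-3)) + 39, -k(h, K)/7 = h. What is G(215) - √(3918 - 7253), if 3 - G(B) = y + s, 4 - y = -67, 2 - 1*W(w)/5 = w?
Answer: -121 - I*√3335 ≈ -121.0 - 57.749*I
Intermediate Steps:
W(w) = 10 - 5*w
y = 71 (y = 4 - 1*(-67) = 4 + 67 = 71)
k(h, K) = -7*h
s = 53 (s = -7*(-2) + 39 = 14 + 39 = 53)
G(B) = -121 (G(B) = 3 - (71 + 53) = 3 - 1*124 = 3 - 124 = -121)
G(215) - √(3918 - 7253) = -121 - √(3918 - 7253) = -121 - √(-3335) = -121 - I*√3335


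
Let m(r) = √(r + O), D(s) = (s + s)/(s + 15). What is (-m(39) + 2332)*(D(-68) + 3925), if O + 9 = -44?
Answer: 9159084 - 208161*I*√14/53 ≈ 9.1591e+6 - 14696.0*I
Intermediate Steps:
O = -53 (O = -9 - 44 = -53)
D(s) = 2*s/(15 + s) (D(s) = (2*s)/(15 + s) = 2*s/(15 + s))
m(r) = √(-53 + r) (m(r) = √(r - 53) = √(-53 + r))
(-m(39) + 2332)*(D(-68) + 3925) = (-√(-53 + 39) + 2332)*(2*(-68)/(15 - 68) + 3925) = (-√(-14) + 2332)*(2*(-68)/(-53) + 3925) = (-I*√14 + 2332)*(2*(-68)*(-1/53) + 3925) = (-I*√14 + 2332)*(136/53 + 3925) = (2332 - I*√14)*(208161/53) = 9159084 - 208161*I*√14/53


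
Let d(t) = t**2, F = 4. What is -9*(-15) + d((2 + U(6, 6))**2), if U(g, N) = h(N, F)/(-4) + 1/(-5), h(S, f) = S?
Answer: 1350081/10000 ≈ 135.01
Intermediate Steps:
U(g, N) = -1/5 - N/4 (U(g, N) = N/(-4) + 1/(-5) = N*(-1/4) + 1*(-1/5) = -N/4 - 1/5 = -1/5 - N/4)
-9*(-15) + d((2 + U(6, 6))**2) = -9*(-15) + ((2 + (-1/5 - 1/4*6))**2)**2 = 135 + ((2 + (-1/5 - 3/2))**2)**2 = 135 + ((2 - 17/10)**2)**2 = 135 + ((3/10)**2)**2 = 135 + (9/100)**2 = 135 + 81/10000 = 1350081/10000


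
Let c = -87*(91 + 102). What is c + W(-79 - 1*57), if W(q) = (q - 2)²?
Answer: 2253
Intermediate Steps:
c = -16791 (c = -87*193 = -16791)
W(q) = (-2 + q)²
c + W(-79 - 1*57) = -16791 + (-2 + (-79 - 1*57))² = -16791 + (-2 + (-79 - 57))² = -16791 + (-2 - 136)² = -16791 + (-138)² = -16791 + 19044 = 2253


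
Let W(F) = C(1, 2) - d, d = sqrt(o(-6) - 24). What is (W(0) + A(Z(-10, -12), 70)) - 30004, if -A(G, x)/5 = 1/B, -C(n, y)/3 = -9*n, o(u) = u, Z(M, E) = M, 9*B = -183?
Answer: -1828582/61 - I*sqrt(30) ≈ -29977.0 - 5.4772*I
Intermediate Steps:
B = -61/3 (B = (1/9)*(-183) = -61/3 ≈ -20.333)
C(n, y) = 27*n (C(n, y) = -(-27)*n = 27*n)
d = I*sqrt(30) (d = sqrt(-6 - 24) = sqrt(-30) = I*sqrt(30) ≈ 5.4772*I)
A(G, x) = 15/61 (A(G, x) = -5/(-61/3) = -5*(-3/61) = 15/61)
W(F) = 27 - I*sqrt(30) (W(F) = 27*1 - I*sqrt(30) = 27 - I*sqrt(30))
(W(0) + A(Z(-10, -12), 70)) - 30004 = ((27 - I*sqrt(30)) + 15/61) - 30004 = (1662/61 - I*sqrt(30)) - 30004 = -1828582/61 - I*sqrt(30)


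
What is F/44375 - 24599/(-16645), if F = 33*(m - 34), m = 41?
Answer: 219085124/147724375 ≈ 1.4831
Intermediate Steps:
F = 231 (F = 33*(41 - 34) = 33*7 = 231)
F/44375 - 24599/(-16645) = 231/44375 - 24599/(-16645) = 231*(1/44375) - 24599*(-1/16645) = 231/44375 + 24599/16645 = 219085124/147724375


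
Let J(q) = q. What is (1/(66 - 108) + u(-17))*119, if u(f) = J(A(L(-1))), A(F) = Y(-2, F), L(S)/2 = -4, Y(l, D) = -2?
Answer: -1445/6 ≈ -240.83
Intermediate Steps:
L(S) = -8 (L(S) = 2*(-4) = -8)
A(F) = -2
u(f) = -2
(1/(66 - 108) + u(-17))*119 = (1/(66 - 108) - 2)*119 = (1/(-42) - 2)*119 = (-1/42 - 2)*119 = -85/42*119 = -1445/6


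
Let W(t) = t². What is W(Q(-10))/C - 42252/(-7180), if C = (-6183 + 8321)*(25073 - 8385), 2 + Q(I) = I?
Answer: 23554808997/4002731530 ≈ 5.8847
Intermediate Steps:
Q(I) = -2 + I
C = 35678944 (C = 2138*16688 = 35678944)
W(Q(-10))/C - 42252/(-7180) = (-2 - 10)²/35678944 - 42252/(-7180) = (-12)²*(1/35678944) - 42252*(-1/7180) = 144*(1/35678944) + 10563/1795 = 9/2229934 + 10563/1795 = 23554808997/4002731530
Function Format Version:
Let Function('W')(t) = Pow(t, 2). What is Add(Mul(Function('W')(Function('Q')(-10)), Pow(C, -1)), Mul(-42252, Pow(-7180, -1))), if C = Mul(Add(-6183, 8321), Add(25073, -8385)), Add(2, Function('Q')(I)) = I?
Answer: Rational(23554808997, 4002731530) ≈ 5.8847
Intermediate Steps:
Function('Q')(I) = Add(-2, I)
C = 35678944 (C = Mul(2138, 16688) = 35678944)
Add(Mul(Function('W')(Function('Q')(-10)), Pow(C, -1)), Mul(-42252, Pow(-7180, -1))) = Add(Mul(Pow(Add(-2, -10), 2), Pow(35678944, -1)), Mul(-42252, Pow(-7180, -1))) = Add(Mul(Pow(-12, 2), Rational(1, 35678944)), Mul(-42252, Rational(-1, 7180))) = Add(Mul(144, Rational(1, 35678944)), Rational(10563, 1795)) = Add(Rational(9, 2229934), Rational(10563, 1795)) = Rational(23554808997, 4002731530)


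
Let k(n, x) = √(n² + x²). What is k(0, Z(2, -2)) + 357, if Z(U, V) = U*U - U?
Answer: 359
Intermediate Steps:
Z(U, V) = U² - U
k(0, Z(2, -2)) + 357 = √(0² + (2*(-1 + 2))²) + 357 = √(0 + (2*1)²) + 357 = √(0 + 2²) + 357 = √(0 + 4) + 357 = √4 + 357 = 2 + 357 = 359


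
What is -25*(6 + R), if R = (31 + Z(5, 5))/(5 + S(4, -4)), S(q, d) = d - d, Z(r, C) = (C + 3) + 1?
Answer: -350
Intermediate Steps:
Z(r, C) = 4 + C (Z(r, C) = (3 + C) + 1 = 4 + C)
S(q, d) = 0
R = 8 (R = (31 + (4 + 5))/(5 + 0) = (31 + 9)/5 = 40*(⅕) = 8)
-25*(6 + R) = -25*(6 + 8) = -25*14 = -1*350 = -350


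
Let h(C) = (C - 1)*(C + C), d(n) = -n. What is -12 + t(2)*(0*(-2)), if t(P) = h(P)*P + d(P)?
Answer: -12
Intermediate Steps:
h(C) = 2*C*(-1 + C) (h(C) = (-1 + C)*(2*C) = 2*C*(-1 + C))
t(P) = -P + 2*P²*(-1 + P) (t(P) = (2*P*(-1 + P))*P - P = 2*P²*(-1 + P) - P = -P + 2*P²*(-1 + P))
-12 + t(2)*(0*(-2)) = -12 + (2*(-1 + 2*2*(-1 + 2)))*(0*(-2)) = -12 + (2*(-1 + 2*2*1))*0 = -12 + (2*(-1 + 4))*0 = -12 + (2*3)*0 = -12 + 6*0 = -12 + 0 = -12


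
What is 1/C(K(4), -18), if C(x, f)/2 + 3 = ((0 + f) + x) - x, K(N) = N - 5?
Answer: -1/42 ≈ -0.023810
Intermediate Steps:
K(N) = -5 + N
C(x, f) = -6 + 2*f (C(x, f) = -6 + 2*(((0 + f) + x) - x) = -6 + 2*((f + x) - x) = -6 + 2*f)
1/C(K(4), -18) = 1/(-6 + 2*(-18)) = 1/(-6 - 36) = 1/(-42) = -1/42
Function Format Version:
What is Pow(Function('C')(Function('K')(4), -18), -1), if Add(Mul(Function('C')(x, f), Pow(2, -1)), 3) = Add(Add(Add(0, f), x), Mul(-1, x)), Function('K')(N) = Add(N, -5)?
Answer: Rational(-1, 42) ≈ -0.023810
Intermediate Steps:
Function('K')(N) = Add(-5, N)
Function('C')(x, f) = Add(-6, Mul(2, f)) (Function('C')(x, f) = Add(-6, Mul(2, Add(Add(Add(0, f), x), Mul(-1, x)))) = Add(-6, Mul(2, Add(Add(f, x), Mul(-1, x)))) = Add(-6, Mul(2, f)))
Pow(Function('C')(Function('K')(4), -18), -1) = Pow(Add(-6, Mul(2, -18)), -1) = Pow(Add(-6, -36), -1) = Pow(-42, -1) = Rational(-1, 42)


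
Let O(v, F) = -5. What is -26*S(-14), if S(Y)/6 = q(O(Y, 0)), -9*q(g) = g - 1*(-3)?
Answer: -104/3 ≈ -34.667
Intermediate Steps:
q(g) = -⅓ - g/9 (q(g) = -(g - 1*(-3))/9 = -(g + 3)/9 = -(3 + g)/9 = -⅓ - g/9)
S(Y) = 4/3 (S(Y) = 6*(-⅓ - ⅑*(-5)) = 6*(-⅓ + 5/9) = 6*(2/9) = 4/3)
-26*S(-14) = -26*4/3 = -104/3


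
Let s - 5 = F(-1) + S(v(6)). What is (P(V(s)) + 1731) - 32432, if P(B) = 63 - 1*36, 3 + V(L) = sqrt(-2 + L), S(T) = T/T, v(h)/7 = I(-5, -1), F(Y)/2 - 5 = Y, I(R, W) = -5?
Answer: -30674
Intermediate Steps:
F(Y) = 10 + 2*Y
v(h) = -35 (v(h) = 7*(-5) = -35)
S(T) = 1
s = 14 (s = 5 + ((10 + 2*(-1)) + 1) = 5 + ((10 - 2) + 1) = 5 + (8 + 1) = 5 + 9 = 14)
V(L) = -3 + sqrt(-2 + L)
P(B) = 27 (P(B) = 63 - 36 = 27)
(P(V(s)) + 1731) - 32432 = (27 + 1731) - 32432 = 1758 - 32432 = -30674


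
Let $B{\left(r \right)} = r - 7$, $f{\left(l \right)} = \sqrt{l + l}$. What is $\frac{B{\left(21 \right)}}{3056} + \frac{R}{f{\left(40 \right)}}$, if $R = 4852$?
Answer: $\frac{7}{1528} + \frac{1213 \sqrt{5}}{5} \approx 542.47$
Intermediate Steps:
$f{\left(l \right)} = \sqrt{2} \sqrt{l}$ ($f{\left(l \right)} = \sqrt{2 l} = \sqrt{2} \sqrt{l}$)
$B{\left(r \right)} = -7 + r$ ($B{\left(r \right)} = r - 7 = -7 + r$)
$\frac{B{\left(21 \right)}}{3056} + \frac{R}{f{\left(40 \right)}} = \frac{-7 + 21}{3056} + \frac{4852}{\sqrt{2} \sqrt{40}} = 14 \cdot \frac{1}{3056} + \frac{4852}{\sqrt{2} \cdot 2 \sqrt{10}} = \frac{7}{1528} + \frac{4852}{4 \sqrt{5}} = \frac{7}{1528} + 4852 \frac{\sqrt{5}}{20} = \frac{7}{1528} + \frac{1213 \sqrt{5}}{5}$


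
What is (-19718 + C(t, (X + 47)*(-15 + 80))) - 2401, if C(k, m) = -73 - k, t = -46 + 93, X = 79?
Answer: -22239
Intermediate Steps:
t = 47
(-19718 + C(t, (X + 47)*(-15 + 80))) - 2401 = (-19718 + (-73 - 1*47)) - 2401 = (-19718 + (-73 - 47)) - 2401 = (-19718 - 120) - 2401 = -19838 - 2401 = -22239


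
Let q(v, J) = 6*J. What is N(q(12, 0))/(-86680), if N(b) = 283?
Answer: -283/86680 ≈ -0.0032649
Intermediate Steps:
N(q(12, 0))/(-86680) = 283/(-86680) = 283*(-1/86680) = -283/86680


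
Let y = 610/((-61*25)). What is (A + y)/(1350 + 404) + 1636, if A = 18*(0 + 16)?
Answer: 7174579/4385 ≈ 1636.2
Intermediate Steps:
A = 288 (A = 18*16 = 288)
y = -⅖ (y = 610/(-1525) = 610*(-1/1525) = -⅖ ≈ -0.40000)
(A + y)/(1350 + 404) + 1636 = (288 - ⅖)/(1350 + 404) + 1636 = (1438/5)/1754 + 1636 = (1438/5)*(1/1754) + 1636 = 719/4385 + 1636 = 7174579/4385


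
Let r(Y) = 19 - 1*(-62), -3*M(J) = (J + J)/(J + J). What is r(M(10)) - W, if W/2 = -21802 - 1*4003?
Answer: 51691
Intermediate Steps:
M(J) = -⅓ (M(J) = -(J + J)/(3*(J + J)) = -2*J/(3*(2*J)) = -2*J*1/(2*J)/3 = -⅓*1 = -⅓)
r(Y) = 81 (r(Y) = 19 + 62 = 81)
W = -51610 (W = 2*(-21802 - 1*4003) = 2*(-21802 - 4003) = 2*(-25805) = -51610)
r(M(10)) - W = 81 - 1*(-51610) = 81 + 51610 = 51691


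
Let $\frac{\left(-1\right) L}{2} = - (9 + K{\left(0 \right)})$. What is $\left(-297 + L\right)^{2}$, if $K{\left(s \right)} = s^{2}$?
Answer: $77841$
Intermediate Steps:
$L = 18$ ($L = - 2 \left(- (9 + 0^{2})\right) = - 2 \left(- (9 + 0)\right) = - 2 \left(\left(-1\right) 9\right) = \left(-2\right) \left(-9\right) = 18$)
$\left(-297 + L\right)^{2} = \left(-297 + 18\right)^{2} = \left(-279\right)^{2} = 77841$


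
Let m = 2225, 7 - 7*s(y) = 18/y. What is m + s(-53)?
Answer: 825864/371 ≈ 2226.0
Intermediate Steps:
s(y) = 1 - 18/(7*y)
m + s(-53) = 2225 + (-18/7 - 53)/(-53) = 2225 - 1/53*(-389/7) = 2225 + 389/371 = 825864/371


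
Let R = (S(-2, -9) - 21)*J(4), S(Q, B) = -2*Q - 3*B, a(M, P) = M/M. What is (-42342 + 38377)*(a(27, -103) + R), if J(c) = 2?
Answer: -83265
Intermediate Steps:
a(M, P) = 1
S(Q, B) = -3*B - 2*Q
R = 20 (R = ((-3*(-9) - 2*(-2)) - 21)*2 = ((27 + 4) - 21)*2 = (31 - 21)*2 = 10*2 = 20)
(-42342 + 38377)*(a(27, -103) + R) = (-42342 + 38377)*(1 + 20) = -3965*21 = -83265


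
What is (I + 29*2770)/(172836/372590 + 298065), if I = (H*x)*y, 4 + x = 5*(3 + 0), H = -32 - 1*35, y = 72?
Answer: 5079519470/55528105593 ≈ 0.091477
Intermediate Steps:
H = -67 (H = -32 - 35 = -67)
x = 11 (x = -4 + 5*(3 + 0) = -4 + 5*3 = -4 + 15 = 11)
I = -53064 (I = -67*11*72 = -737*72 = -53064)
(I + 29*2770)/(172836/372590 + 298065) = (-53064 + 29*2770)/(172836/372590 + 298065) = (-53064 + 80330)/(172836*(1/372590) + 298065) = 27266/(86418/186295 + 298065) = 27266/(55528105593/186295) = 27266*(186295/55528105593) = 5079519470/55528105593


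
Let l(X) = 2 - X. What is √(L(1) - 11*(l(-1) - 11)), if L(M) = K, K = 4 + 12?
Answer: 2*√26 ≈ 10.198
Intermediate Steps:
K = 16
L(M) = 16
√(L(1) - 11*(l(-1) - 11)) = √(16 - 11*((2 - 1*(-1)) - 11)) = √(16 - 11*((2 + 1) - 11)) = √(16 - 11*(3 - 11)) = √(16 - 11*(-8)) = √(16 + 88) = √104 = 2*√26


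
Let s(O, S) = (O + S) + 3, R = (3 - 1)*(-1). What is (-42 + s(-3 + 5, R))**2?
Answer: 1521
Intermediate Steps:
R = -2 (R = 2*(-1) = -2)
s(O, S) = 3 + O + S
(-42 + s(-3 + 5, R))**2 = (-42 + (3 + (-3 + 5) - 2))**2 = (-42 + (3 + 2 - 2))**2 = (-42 + 3)**2 = (-39)**2 = 1521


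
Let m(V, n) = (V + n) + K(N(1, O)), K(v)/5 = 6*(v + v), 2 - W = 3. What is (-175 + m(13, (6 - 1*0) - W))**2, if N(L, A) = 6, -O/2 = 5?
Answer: 42025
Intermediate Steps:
O = -10 (O = -2*5 = -10)
W = -1 (W = 2 - 1*3 = 2 - 3 = -1)
K(v) = 60*v (K(v) = 5*(6*(v + v)) = 5*(6*(2*v)) = 5*(12*v) = 60*v)
m(V, n) = 360 + V + n (m(V, n) = (V + n) + 60*6 = (V + n) + 360 = 360 + V + n)
(-175 + m(13, (6 - 1*0) - W))**2 = (-175 + (360 + 13 + ((6 - 1*0) - 1*(-1))))**2 = (-175 + (360 + 13 + ((6 + 0) + 1)))**2 = (-175 + (360 + 13 + (6 + 1)))**2 = (-175 + (360 + 13 + 7))**2 = (-175 + 380)**2 = 205**2 = 42025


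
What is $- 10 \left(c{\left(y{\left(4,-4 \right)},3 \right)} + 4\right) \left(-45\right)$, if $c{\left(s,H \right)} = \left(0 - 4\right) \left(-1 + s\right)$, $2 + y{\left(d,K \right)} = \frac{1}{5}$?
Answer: $6840$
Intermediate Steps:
$y{\left(d,K \right)} = - \frac{9}{5}$ ($y{\left(d,K \right)} = -2 + \frac{1}{5} = - \frac{9}{5}$)
$c{\left(s,H \right)} = 4 - 4 s$ ($c{\left(s,H \right)} = - 4 \left(-1 + s\right) = 4 - 4 s$)
$- 10 \left(c{\left(y{\left(4,-4 \right)},3 \right)} + 4\right) \left(-45\right) = - 10 \left(\left(4 - - \frac{36}{5}\right) + 4\right) \left(-45\right) = - 10 \left(\left(4 + \frac{36}{5}\right) + 4\right) \left(-45\right) = - 10 \left(\frac{56}{5} + 4\right) \left(-45\right) = \left(-10\right) \frac{76}{5} \left(-45\right) = \left(-152\right) \left(-45\right) = 6840$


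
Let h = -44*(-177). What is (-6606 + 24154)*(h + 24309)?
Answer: 563238156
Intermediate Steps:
h = 7788
(-6606 + 24154)*(h + 24309) = (-6606 + 24154)*(7788 + 24309) = 17548*32097 = 563238156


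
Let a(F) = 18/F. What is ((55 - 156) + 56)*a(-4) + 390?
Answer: 1185/2 ≈ 592.50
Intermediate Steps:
((55 - 156) + 56)*a(-4) + 390 = ((55 - 156) + 56)*(18/(-4)) + 390 = (-101 + 56)*(18*(-¼)) + 390 = -45*(-9/2) + 390 = 405/2 + 390 = 1185/2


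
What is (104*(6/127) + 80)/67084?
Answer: 2696/2129917 ≈ 0.0012658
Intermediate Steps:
(104*(6/127) + 80)/67084 = (104*(6*(1/127)) + 80)*(1/67084) = (104*(6/127) + 80)*(1/67084) = (624/127 + 80)*(1/67084) = (10784/127)*(1/67084) = 2696/2129917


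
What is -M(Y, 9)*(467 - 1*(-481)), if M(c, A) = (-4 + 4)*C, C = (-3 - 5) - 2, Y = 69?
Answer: 0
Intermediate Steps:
C = -10 (C = -8 - 2 = -10)
M(c, A) = 0 (M(c, A) = (-4 + 4)*(-10) = 0*(-10) = 0)
-M(Y, 9)*(467 - 1*(-481)) = -0*(467 - 1*(-481)) = -0*(467 + 481) = -0*948 = -1*0 = 0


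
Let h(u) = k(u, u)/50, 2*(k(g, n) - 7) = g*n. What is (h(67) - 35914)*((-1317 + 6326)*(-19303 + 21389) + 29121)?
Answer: -7516626028363/20 ≈ -3.7583e+11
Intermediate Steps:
k(g, n) = 7 + g*n/2 (k(g, n) = 7 + (g*n)/2 = 7 + g*n/2)
h(u) = 7/50 + u²/100 (h(u) = (7 + u*u/2)/50 = (7 + u²/2)*(1/50) = 7/50 + u²/100)
(h(67) - 35914)*((-1317 + 6326)*(-19303 + 21389) + 29121) = ((7/50 + (1/100)*67²) - 35914)*((-1317 + 6326)*(-19303 + 21389) + 29121) = ((7/50 + (1/100)*4489) - 35914)*(5009*2086 + 29121) = ((7/50 + 4489/100) - 35914)*(10448774 + 29121) = (4503/100 - 35914)*10477895 = -3586897/100*10477895 = -7516626028363/20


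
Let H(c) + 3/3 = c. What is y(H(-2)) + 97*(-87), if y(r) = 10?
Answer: -8429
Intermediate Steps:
H(c) = -1 + c
y(H(-2)) + 97*(-87) = 10 + 97*(-87) = 10 - 8439 = -8429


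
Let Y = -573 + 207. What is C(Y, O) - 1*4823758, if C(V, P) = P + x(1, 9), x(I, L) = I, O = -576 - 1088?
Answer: -4825421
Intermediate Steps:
O = -1664
Y = -366
C(V, P) = 1 + P (C(V, P) = P + 1 = 1 + P)
C(Y, O) - 1*4823758 = (1 - 1664) - 1*4823758 = -1663 - 4823758 = -4825421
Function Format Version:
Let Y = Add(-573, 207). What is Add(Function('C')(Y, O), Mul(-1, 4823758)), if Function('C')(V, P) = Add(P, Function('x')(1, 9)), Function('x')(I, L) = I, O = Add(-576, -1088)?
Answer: -4825421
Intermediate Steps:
O = -1664
Y = -366
Function('C')(V, P) = Add(1, P) (Function('C')(V, P) = Add(P, 1) = Add(1, P))
Add(Function('C')(Y, O), Mul(-1, 4823758)) = Add(Add(1, -1664), Mul(-1, 4823758)) = Add(-1663, -4823758) = -4825421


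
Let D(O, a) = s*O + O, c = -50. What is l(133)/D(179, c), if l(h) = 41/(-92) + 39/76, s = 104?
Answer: 59/16426830 ≈ 3.5917e-6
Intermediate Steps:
D(O, a) = 105*O (D(O, a) = 104*O + O = 105*O)
l(h) = 59/874 (l(h) = 41*(-1/92) + 39*(1/76) = -41/92 + 39/76 = 59/874)
l(133)/D(179, c) = 59/(874*((105*179))) = (59/874)/18795 = (59/874)*(1/18795) = 59/16426830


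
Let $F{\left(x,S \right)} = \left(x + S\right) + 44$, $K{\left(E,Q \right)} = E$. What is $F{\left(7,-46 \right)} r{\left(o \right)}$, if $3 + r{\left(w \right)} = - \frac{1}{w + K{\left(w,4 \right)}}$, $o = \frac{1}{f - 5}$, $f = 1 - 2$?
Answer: $0$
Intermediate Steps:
$f = -1$
$F{\left(x,S \right)} = 44 + S + x$ ($F{\left(x,S \right)} = \left(S + x\right) + 44 = 44 + S + x$)
$o = - \frac{1}{6}$ ($o = \frac{1}{-1 - 5} = \frac{1}{-6} = - \frac{1}{6} \approx -0.16667$)
$r{\left(w \right)} = -3 - \frac{1}{2 w}$ ($r{\left(w \right)} = -3 - \frac{1}{w + w} = -3 - \frac{1}{2 w}$)
$F{\left(7,-46 \right)} r{\left(o \right)} = \left(44 - 46 + 7\right) \left(-3 - \frac{1}{2 \left(- \frac{1}{6}\right)}\right) = 5 \left(-3 - -3\right) = 5 \left(-3 + 3\right) = 5 \cdot 0 = 0$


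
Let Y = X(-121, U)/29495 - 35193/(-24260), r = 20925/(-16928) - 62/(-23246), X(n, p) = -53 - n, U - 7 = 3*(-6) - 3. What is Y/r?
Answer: -601643626271144/510747101739385 ≈ -1.1780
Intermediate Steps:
U = -14 (U = 7 + (3*(-6) - 3) = 7 + (-18 - 3) = 7 - 21 = -14)
r = -242686507/196754144 (r = 20925*(-1/16928) - 62*(-1/23246) = -20925/16928 + 31/11623 = -242686507/196754144 ≈ -1.2334)
Y = 12231379/8418220 (Y = (-53 - 1*(-121))/29495 - 35193/(-24260) = (-53 + 121)*(1/29495) - 35193*(-1/24260) = 68*(1/29495) + 35193/24260 = 4/1735 + 35193/24260 = 12231379/8418220 ≈ 1.4530)
Y/r = 12231379/(8418220*(-242686507/196754144)) = (12231379/8418220)*(-196754144/242686507) = -601643626271144/510747101739385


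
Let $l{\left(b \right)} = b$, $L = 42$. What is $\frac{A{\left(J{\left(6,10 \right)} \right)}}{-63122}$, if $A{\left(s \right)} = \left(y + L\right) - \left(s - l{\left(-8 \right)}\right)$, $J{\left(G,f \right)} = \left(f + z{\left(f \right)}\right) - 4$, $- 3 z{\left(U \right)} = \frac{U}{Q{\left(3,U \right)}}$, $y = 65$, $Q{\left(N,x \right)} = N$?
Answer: $- \frac{847}{568098} \approx -0.0014909$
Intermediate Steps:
$z{\left(U \right)} = - \frac{U}{9}$ ($z{\left(U \right)} = - \frac{U \frac{1}{3}}{3} = - \frac{\frac{1}{3} U}{3} = - \frac{U}{9}$)
$J{\left(G,f \right)} = -4 + \frac{8 f}{9}$ ($J{\left(G,f \right)} = \left(f - \frac{f}{9}\right) - 4 = \frac{8 f}{9} - 4 = -4 + \frac{8 f}{9}$)
$A{\left(s \right)} = 99 - s$ ($A{\left(s \right)} = \left(65 + 42\right) - \left(8 + s\right) = 107 - \left(8 + s\right) = 99 - s$)
$\frac{A{\left(J{\left(6,10 \right)} \right)}}{-63122} = \frac{99 - \left(-4 + \frac{8}{9} \cdot 10\right)}{-63122} = \left(99 - \left(-4 + \frac{80}{9}\right)\right) \left(- \frac{1}{63122}\right) = \left(99 - \frac{44}{9}\right) \left(- \frac{1}{63122}\right) = \frac{847}{9} \left(- \frac{1}{63122}\right) = - \frac{847}{568098}$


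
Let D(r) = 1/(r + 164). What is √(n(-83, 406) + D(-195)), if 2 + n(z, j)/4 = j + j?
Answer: √3113609/31 ≈ 56.921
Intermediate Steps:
n(z, j) = -8 + 8*j (n(z, j) = -8 + 4*(j + j) = -8 + 4*(2*j) = -8 + 8*j)
D(r) = 1/(164 + r)
√(n(-83, 406) + D(-195)) = √((-8 + 8*406) + 1/(164 - 195)) = √((-8 + 3248) + 1/(-31)) = √(3240 - 1/31) = √(100439/31) = √3113609/31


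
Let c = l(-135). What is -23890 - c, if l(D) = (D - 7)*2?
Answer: -23606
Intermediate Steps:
l(D) = -14 + 2*D (l(D) = (-7 + D)*2 = -14 + 2*D)
c = -284 (c = -14 + 2*(-135) = -14 - 270 = -284)
-23890 - c = -23890 - 1*(-284) = -23890 + 284 = -23606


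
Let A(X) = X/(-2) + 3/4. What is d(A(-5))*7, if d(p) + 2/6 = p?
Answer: 245/12 ≈ 20.417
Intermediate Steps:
A(X) = 3/4 - X/2 (A(X) = X*(-1/2) + 3*(1/4) = -X/2 + 3/4 = 3/4 - X/2)
d(p) = -1/3 + p
d(A(-5))*7 = (-1/3 + (3/4 - 1/2*(-5)))*7 = (-1/3 + (3/4 + 5/2))*7 = (-1/3 + 13/4)*7 = (35/12)*7 = 245/12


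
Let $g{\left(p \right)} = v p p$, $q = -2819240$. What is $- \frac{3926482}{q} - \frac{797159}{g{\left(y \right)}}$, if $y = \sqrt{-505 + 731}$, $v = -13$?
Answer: $\frac{564729635819}{2070731780} \approx 272.72$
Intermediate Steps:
$y = \sqrt{226} \approx 15.033$
$g{\left(p \right)} = - 13 p^{2}$ ($g{\left(p \right)} = - 13 p p = - 13 p^{2}$)
$- \frac{3926482}{q} - \frac{797159}{g{\left(y \right)}} = - \frac{3926482}{-2819240} - \frac{797159}{\left(-13\right) \left(\sqrt{226}\right)^{2}} = \left(-3926482\right) \left(- \frac{1}{2819240}\right) - \frac{797159}{\left(-13\right) 226} = \frac{1963241}{1409620} - \frac{797159}{-2938} = \frac{1963241}{1409620} - - \frac{797159}{2938} = \frac{1963241}{1409620} + \frac{797159}{2938} = \frac{564729635819}{2070731780}$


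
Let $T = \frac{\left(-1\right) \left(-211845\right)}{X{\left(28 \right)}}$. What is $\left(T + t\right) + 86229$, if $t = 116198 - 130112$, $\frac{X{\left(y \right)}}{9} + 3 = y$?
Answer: $\frac{1098848}{15} \approx 73257.0$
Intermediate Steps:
$X{\left(y \right)} = -27 + 9 y$
$t = -13914$ ($t = 116198 - 130112 = -13914$)
$T = \frac{14123}{15}$ ($T = \frac{\left(-1\right) \left(-211845\right)}{-27 + 9 \cdot 28} = \frac{211845}{-27 + 252} = \frac{211845}{225} = 211845 \cdot \frac{1}{225} = \frac{14123}{15} \approx 941.53$)
$\left(T + t\right) + 86229 = \left(\frac{14123}{15} - 13914\right) + 86229 = - \frac{194587}{15} + 86229 = \frac{1098848}{15}$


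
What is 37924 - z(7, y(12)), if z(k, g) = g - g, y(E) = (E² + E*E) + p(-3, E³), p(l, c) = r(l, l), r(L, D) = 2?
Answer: 37924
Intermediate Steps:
p(l, c) = 2
y(E) = 2 + 2*E² (y(E) = (E² + E*E) + 2 = (E² + E²) + 2 = 2*E² + 2 = 2 + 2*E²)
z(k, g) = 0
37924 - z(7, y(12)) = 37924 - 1*0 = 37924 + 0 = 37924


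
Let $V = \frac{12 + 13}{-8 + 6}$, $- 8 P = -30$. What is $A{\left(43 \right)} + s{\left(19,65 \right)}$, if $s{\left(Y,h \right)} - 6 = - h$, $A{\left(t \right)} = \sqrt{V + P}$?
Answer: $-59 + \frac{i \sqrt{35}}{2} \approx -59.0 + 2.958 i$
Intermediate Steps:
$P = \frac{15}{4}$ ($P = \left(- \frac{1}{8}\right) \left(-30\right) = \frac{15}{4} \approx 3.75$)
$V = - \frac{25}{2}$ ($V = \frac{25}{-2} = 25 \left(- \frac{1}{2}\right) = - \frac{25}{2} \approx -12.5$)
$A{\left(t \right)} = \frac{i \sqrt{35}}{2}$ ($A{\left(t \right)} = \sqrt{- \frac{25}{2} + \frac{15}{4}} = \sqrt{- \frac{35}{4}} = \frac{i \sqrt{35}}{2}$)
$s{\left(Y,h \right)} = 6 - h$
$A{\left(43 \right)} + s{\left(19,65 \right)} = \frac{i \sqrt{35}}{2} + \left(6 - 65\right) = \frac{i \sqrt{35}}{2} - 59 = -59 + \frac{i \sqrt{35}}{2}$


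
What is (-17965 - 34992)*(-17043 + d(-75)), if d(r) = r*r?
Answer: 604663026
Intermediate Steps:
d(r) = r²
(-17965 - 34992)*(-17043 + d(-75)) = (-17965 - 34992)*(-17043 + (-75)²) = -52957*(-17043 + 5625) = -52957*(-11418) = 604663026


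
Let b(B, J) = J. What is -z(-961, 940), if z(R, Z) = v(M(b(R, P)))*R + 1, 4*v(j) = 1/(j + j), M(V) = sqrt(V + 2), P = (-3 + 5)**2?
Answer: -1 + 961*sqrt(6)/48 ≈ 48.041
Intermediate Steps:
P = 4 (P = 2**2 = 4)
M(V) = sqrt(2 + V)
v(j) = 1/(8*j) (v(j) = 1/(4*(j + j)) = 1/(4*((2*j))) = (1/(2*j))/4 = 1/(8*j))
z(R, Z) = 1 + R*sqrt(6)/48 (z(R, Z) = (1/(8*(sqrt(2 + 4))))*R + 1 = (1/(8*(sqrt(6))))*R + 1 = ((sqrt(6)/6)/8)*R + 1 = (sqrt(6)/48)*R + 1 = R*sqrt(6)/48 + 1 = 1 + R*sqrt(6)/48)
-z(-961, 940) = -(1 + (1/48)*(-961)*sqrt(6)) = -(1 - 961*sqrt(6)/48) = -1 + 961*sqrt(6)/48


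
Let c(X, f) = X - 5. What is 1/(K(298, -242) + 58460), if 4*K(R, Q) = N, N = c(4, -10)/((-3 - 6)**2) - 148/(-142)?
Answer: 23004/1344819763 ≈ 1.7106e-5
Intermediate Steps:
c(X, f) = -5 + X
N = 5923/5751 (N = (-5 + 4)/((-3 - 6)**2) - 148/(-142) = -1/((-9)**2) - 148*(-1/142) = -1/81 + 74/71 = 5923/5751 ≈ 1.0299)
K(R, Q) = 5923/23004 (K(R, Q) = (1/4)*(5923/5751) = 5923/23004)
1/(K(298, -242) + 58460) = 1/(5923/23004 + 58460) = 1/(1344819763/23004) = 23004/1344819763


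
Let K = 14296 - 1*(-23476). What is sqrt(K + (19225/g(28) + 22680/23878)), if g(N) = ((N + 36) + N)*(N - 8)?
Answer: sqrt(45584014957863243)/1098388 ≈ 194.38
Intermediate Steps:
g(N) = (-8 + N)*(36 + 2*N) (g(N) = ((36 + N) + N)*(-8 + N) = (36 + 2*N)*(-8 + N) = (-8 + N)*(36 + 2*N))
K = 37772 (K = 14296 + 23476 = 37772)
sqrt(K + (19225/g(28) + 22680/23878)) = sqrt(37772 + (19225/(-288 + 2*28**2 + 20*28) + 22680/23878)) = sqrt(37772 + (19225/(-288 + 2*784 + 560) + 22680*(1/23878))) = sqrt(37772 + (19225/(-288 + 1568 + 560) + 11340/11939)) = sqrt(37772 + (19225/1840 + 11340/11939)) = sqrt(37772 + (19225*(1/1840) + 11340/11939)) = sqrt(37772 + (3845/368 + 11340/11939)) = sqrt(37772 + 50078575/4393552) = sqrt(166003324719/4393552) = sqrt(45584014957863243)/1098388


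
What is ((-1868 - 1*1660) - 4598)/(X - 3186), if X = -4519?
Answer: 8126/7705 ≈ 1.0546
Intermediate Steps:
((-1868 - 1*1660) - 4598)/(X - 3186) = ((-1868 - 1*1660) - 4598)/(-4519 - 3186) = ((-1868 - 1660) - 4598)/(-7705) = (-3528 - 4598)*(-1/7705) = -8126*(-1/7705) = 8126/7705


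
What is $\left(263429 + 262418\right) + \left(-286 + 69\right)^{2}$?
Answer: $572936$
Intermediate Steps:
$\left(263429 + 262418\right) + \left(-286 + 69\right)^{2} = 525847 + \left(-217\right)^{2} = 525847 + 47089 = 572936$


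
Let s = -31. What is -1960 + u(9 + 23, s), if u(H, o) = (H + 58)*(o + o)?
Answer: -7540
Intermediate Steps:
u(H, o) = 2*o*(58 + H) (u(H, o) = (58 + H)*(2*o) = 2*o*(58 + H))
-1960 + u(9 + 23, s) = -1960 + 2*(-31)*(58 + (9 + 23)) = -1960 + 2*(-31)*(58 + 32) = -1960 + 2*(-31)*90 = -1960 - 5580 = -7540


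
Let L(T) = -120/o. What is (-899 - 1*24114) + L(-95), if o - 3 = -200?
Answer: -4927441/197 ≈ -25012.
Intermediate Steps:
o = -197 (o = 3 - 200 = -197)
L(T) = 120/197 (L(T) = -120/(-197) = -120*(-1/197) = 120/197)
(-899 - 1*24114) + L(-95) = (-899 - 1*24114) + 120/197 = (-899 - 24114) + 120/197 = -25013 + 120/197 = -4927441/197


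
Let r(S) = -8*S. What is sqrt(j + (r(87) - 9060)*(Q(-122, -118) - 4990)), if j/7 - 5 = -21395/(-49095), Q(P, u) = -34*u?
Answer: sqrt(102212589016910)/3273 ≈ 3088.9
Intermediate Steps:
j = 373618/9819 (j = 35 + 7*(-21395/(-49095)) = 35 + 7*(-21395*(-1/49095)) = 35 + 7*(4279/9819) = 35 + 29953/9819 = 373618/9819 ≈ 38.051)
sqrt(j + (r(87) - 9060)*(Q(-122, -118) - 4990)) = sqrt(373618/9819 + (-8*87 - 9060)*(-34*(-118) - 4990)) = sqrt(373618/9819 + (-696 - 9060)*(4012 - 4990)) = sqrt(373618/9819 - 9756*(-978)) = sqrt(373618/9819 + 9541368) = sqrt(93687066010/9819) = sqrt(102212589016910)/3273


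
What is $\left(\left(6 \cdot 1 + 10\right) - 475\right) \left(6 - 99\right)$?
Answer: $42687$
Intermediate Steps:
$\left(\left(6 \cdot 1 + 10\right) - 475\right) \left(6 - 99\right) = \left(\left(6 + 10\right) - 475\right) \left(6 - 99\right) = \left(16 - 475\right) \left(-93\right) = \left(-459\right) \left(-93\right) = 42687$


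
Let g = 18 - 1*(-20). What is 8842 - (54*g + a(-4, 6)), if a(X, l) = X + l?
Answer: 6788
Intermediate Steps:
g = 38 (g = 18 + 20 = 38)
8842 - (54*g + a(-4, 6)) = 8842 - (54*38 + (-4 + 6)) = 8842 - (2052 + 2) = 8842 - 1*2054 = 8842 - 2054 = 6788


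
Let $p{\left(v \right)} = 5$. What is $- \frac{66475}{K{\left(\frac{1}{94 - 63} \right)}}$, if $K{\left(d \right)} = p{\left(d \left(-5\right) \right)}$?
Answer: $-13295$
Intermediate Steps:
$K{\left(d \right)} = 5$
$- \frac{66475}{K{\left(\frac{1}{94 - 63} \right)}} = - \frac{66475}{5} = \left(-66475\right) \frac{1}{5} = -13295$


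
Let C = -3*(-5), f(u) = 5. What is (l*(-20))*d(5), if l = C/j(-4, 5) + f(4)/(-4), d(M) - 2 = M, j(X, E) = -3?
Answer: 875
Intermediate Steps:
C = 15
d(M) = 2 + M
l = -25/4 (l = 15/(-3) + 5/(-4) = 15*(-1/3) + 5*(-1/4) = -5 - 5/4 = -25/4 ≈ -6.2500)
(l*(-20))*d(5) = (-25/4*(-20))*(2 + 5) = 125*7 = 875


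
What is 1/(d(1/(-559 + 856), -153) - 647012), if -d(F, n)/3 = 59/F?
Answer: -1/699581 ≈ -1.4294e-6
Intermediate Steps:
d(F, n) = -177/F
1/(d(1/(-559 + 856), -153) - 647012) = 1/(-177/(1/(-559 + 856)) - 647012) = 1/(-177/(1/297) - 647012) = 1/(-177/1/297 - 647012) = 1/(-177*297 - 647012) = 1/(-52569 - 647012) = 1/(-699581) = -1/699581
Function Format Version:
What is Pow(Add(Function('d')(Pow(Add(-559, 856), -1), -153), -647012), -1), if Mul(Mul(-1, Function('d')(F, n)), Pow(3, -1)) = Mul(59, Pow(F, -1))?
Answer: Rational(-1, 699581) ≈ -1.4294e-6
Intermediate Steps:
Function('d')(F, n) = Mul(-177, Pow(F, -1)) (Function('d')(F, n) = Mul(-3, Mul(59, Pow(F, -1))) = Mul(-177, Pow(F, -1)))
Pow(Add(Function('d')(Pow(Add(-559, 856), -1), -153), -647012), -1) = Pow(Add(Mul(-177, Pow(Pow(Add(-559, 856), -1), -1)), -647012), -1) = Pow(Add(Mul(-177, Pow(Pow(297, -1), -1)), -647012), -1) = Pow(Add(Mul(-177, Pow(Rational(1, 297), -1)), -647012), -1) = Pow(Add(Mul(-177, 297), -647012), -1) = Pow(Add(-52569, -647012), -1) = Pow(-699581, -1) = Rational(-1, 699581)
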